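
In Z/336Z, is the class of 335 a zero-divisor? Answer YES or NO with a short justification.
gcd(335, 336) = 1, so 335 is a unit in Z/336Z (it has a multiplicative inverse). A unit cannot be a zero-divisor: if 335·b ≡ 0 then multiplying both sides by 335^(−1) gives b ≡ 0. So 335 is not a zero-divisor.

Final answer: NO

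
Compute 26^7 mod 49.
19

Use repeated squaring. Binary(7) = 111. Walk through the bits of the exponent 7 left-to-right: at each bit after the leading one, square the running value, then multiply by 26 if the bit is 1 (always reducing mod 49):
  bit 1 = 1 (leading): start with 26.
  bit 2 = 1: square 26^2 = 676 ≡ 39; bit is 1, so multiply 39·26 = 1014 ≡ 34 (mod 49).
  bit 3 = 1: square 34^2 = 1156 ≡ 29; bit is 1, so multiply 29·26 = 754 ≡ 19 (mod 49).
Final value: 26^7 ≡ 19 (mod 49).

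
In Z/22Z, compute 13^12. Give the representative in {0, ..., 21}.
15

Use repeated squaring. Binary(12) = 1100. Walk through the bits of the exponent 12 left-to-right: at each bit after the leading one, square the running value, then multiply by 13 if the bit is 1 (always reducing mod 22):
  bit 1 = 1 (leading): start with 13.
  bit 2 = 1: square 13^2 = 169 ≡ 15; bit is 1, so multiply 15·13 = 195 ≡ 19 (mod 22).
  bit 3 = 0: square 19^2 = 361 ≡ 9 (mod 22).
  bit 4 = 0: square 9^2 = 81 ≡ 15 (mod 22).
Final value: 13^12 ≡ 15 (mod 22).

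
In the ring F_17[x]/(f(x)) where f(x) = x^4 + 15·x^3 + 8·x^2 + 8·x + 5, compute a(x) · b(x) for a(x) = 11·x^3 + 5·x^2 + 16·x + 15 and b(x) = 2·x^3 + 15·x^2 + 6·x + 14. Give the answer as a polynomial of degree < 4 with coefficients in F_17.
a · b ≡ 8·x^3 + 13·x^2 + 6·x + 7 (mod f(x))

Multiply as integer polynomials: a · b = 22·x^6 + 175·x^5 + 173·x^4 + 454·x^3 + 391·x^2 + 314·x + 210. Reducing coefficients mod 17: a · b ≡ 5·x^6 + 5·x^5 + 3·x^4 + 12·x^3 + 8·x + 6. Now divide by f(x) = x^4 + 15·x^3 + 8·x^2 + 8·x + 5 in F_17[x], eliminating the leading term at each step:
  leading term 5·x^6: subtract (5·x^2)·f(x) = 5·x^6 + 7·x^5 + 6·x^4 + 6·x^3 + 8·x^2, leaving 15·x^5 + 14·x^4 + 6·x^3 + 9·x^2 + 8·x + 6 (coefficients mod 17)
  leading term 15·x^5: subtract (15·x)·f(x) = 15·x^5 + 4·x^4 + x^3 + x^2 + 7·x, leaving 10·x^4 + 5·x^3 + 8·x^2 + x + 6 (coefficients mod 17)
  leading term 10·x^4: subtract (10)·f(x) = 10·x^4 + 14·x^3 + 12·x^2 + 12·x + 16, leaving 8·x^3 + 13·x^2 + 6·x + 7 (coefficients mod 17)
The degree is now < 4, so this is the remainder. Hence a · b ≡ 8·x^3 + 13·x^2 + 6·x + 7 in F_17[x]/(f).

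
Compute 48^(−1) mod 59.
Apply the extended Euclidean algorithm to (59, 48), tracking rows (r, s, t) with s·59 + t·48 = r. Each division r_prev = q·r_cur + r_new produces the new row as (previous row) − q·(current row):
  row A: (59, 1, 0)   [1·59 + 0·48 = 59]
  row B: (48, 0, 1)   [0·59 + 1·48 = 48]
  59 = 1·48 + 11   → row C = row A − 1·row B = (11, 1, −1)   [check: 1·59 − 1·48 = 11]
  48 = 4·11 + 4   → row D = row B − 4·row C = (4, −4, 5)   [check: −4·59 + 5·48 = 4]
  11 = 2·4 + 3   → row E = row C − 2·row D = (3, 9, −11)   [check: 9·59 − 11·48 = 3]
  4 = 1·3 + 1   → row F = row D − 1·row E = (1, −13, 16)   [check: −13·59 + 16·48 = 1]
  3 = 3·1 + 0   → remainder 0, stop. gcd = 1 (last nonzero row F).
The gcd is 1, so 48 is invertible mod 59. The last nonzero row gives −13·59 + 16·48 = 1, so t = 16. So 48^(−1) ≡ 16 (mod 59). Verify: 48 · 16 = 768 ≡ 1 (mod 59). ✓

Final answer: 48^(−1) ≡ 16 (mod 59)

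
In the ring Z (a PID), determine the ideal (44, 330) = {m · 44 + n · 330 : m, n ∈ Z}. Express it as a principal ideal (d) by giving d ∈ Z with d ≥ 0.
(44, 330) = (22); d = 22

In the PID Z, (a, b) is generated by gcd(a, b). Compute gcd(330, 44) with the extended Euclidean algorithm, tracking rows (r, s, t) with s·330 + t·44 = r:
  row A: (330, 1, 0)   [1·330 + 0·44 = 330]
  row B: (44, 0, 1)   [0·330 + 1·44 = 44]
  330 = 7·44 + 22   → row C = row A − 7·row B = (22, 1, −7)   [check: 1·330 − 7·44 = 22]
  44 = 2·22 + 0   → remainder 0, stop. gcd = 22 (last nonzero row C).
So gcd(44, 330) = 22, with Bézout identity 1·330 − 7·44 = 22. Containment (⊇): the Bézout identity exhibits 22 as an element of (44, 330), giving (22) ⊆ (44, 330). Containment (⊆): since 22 | 44 and 22 | 330 (44 = 22·2, 330 = 22·15), every Z-linear combination of 44 and 330 is divisible by 22, so (44, 330) ⊆ (22). Therefore (44, 330) = (22), d = 22.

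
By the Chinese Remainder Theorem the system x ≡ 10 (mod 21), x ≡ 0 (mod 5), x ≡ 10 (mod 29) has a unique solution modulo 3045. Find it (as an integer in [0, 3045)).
The moduli 21, 5, 29 are pairwise coprime, so by the CRT there is a unique solution mod 21·5·29 = 3045.
Solve by successive substitution. Start with x ≡ 10 (mod 21).
  Combine with x ≡ 0 (mod 5): write x = 10 + 21·t and require 10 + 21·t ≡ 0 (mod 5), i.e. 21·t ≡ 0 − 10 ≡ 0 (mod 5). Since 21^(−1) ≡ 1 (mod 5) (21 ≡ 1 (mod 5)), t ≡ 1·0 ≡ 0 (mod 5). So x ≡ 10 + 21·0 = 10 (mod 105).
  Combine with x ≡ 10 (mod 29): write x = 10 + 105·t and require 10 + 105·t ≡ 10 (mod 29), i.e. 105·t ≡ 10 − 10 ≡ 0 (mod 29). Since 105^(−1) ≡ 21 (mod 29) (105 ≡ 18 (mod 29)), t ≡ 21·0 ≡ 0 (mod 29). So x ≡ 10 + 105·0 = 10 (mod 3045).
Unique solution in [0, 3045): x = 10.

Final answer: x ≡ 10 (mod 3045); the representative in [0, 3045) is 10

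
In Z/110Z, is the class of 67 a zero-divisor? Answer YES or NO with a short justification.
gcd(67, 110) = 1, so 67 is a unit in Z/110Z (it has a multiplicative inverse). A unit cannot be a zero-divisor: if 67·b ≡ 0 then multiplying both sides by 67^(−1) gives b ≡ 0. So 67 is not a zero-divisor.

Final answer: NO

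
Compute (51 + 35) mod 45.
41

Reduce the summands first: 51 ≡ 6 (mod 45), so 51 + 35 ≡ 6 + 35 (mod 45). 6 + 35 = 41; 41 = 0·45 + 41, so (51 + 35) mod 45 = 41.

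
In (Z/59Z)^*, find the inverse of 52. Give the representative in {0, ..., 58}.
52^(−1) ≡ 42 (mod 59)

Apply the extended Euclidean algorithm to (59, 52), tracking rows (r, s, t) with s·59 + t·52 = r. Each division r_prev = q·r_cur + r_new produces the new row as (previous row) − q·(current row):
  row A: (59, 1, 0)   [1·59 + 0·52 = 59]
  row B: (52, 0, 1)   [0·59 + 1·52 = 52]
  59 = 1·52 + 7   → row C = row A − 1·row B = (7, 1, −1)   [check: 1·59 − 1·52 = 7]
  52 = 7·7 + 3   → row D = row B − 7·row C = (3, −7, 8)   [check: −7·59 + 8·52 = 3]
  7 = 2·3 + 1   → row E = row C − 2·row D = (1, 15, −17)   [check: 15·59 − 17·52 = 1]
  3 = 3·1 + 0   → remainder 0, stop. gcd = 1 (last nonzero row E).
The gcd is 1, so 52 is invertible mod 59. The last nonzero row gives 15·59 − 17·52 = 1, so t = −17. So 52^(−1) ≡ −17 ≡ 42 (mod 59). Verify: 52 · 42 = 2184 ≡ 1 (mod 59). ✓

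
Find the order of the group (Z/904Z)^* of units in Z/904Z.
(Z/904Z)^* consists of the classes a with gcd(a, 904) = 1, so its order is φ(904). φ is multiplicative, with φ(p^e) = p^e − p^(e−1). Factorise 904 = 2^3 · 113. Then
  φ(904) = (2^3 − 2^2) · (113 − 1) = 4 · 112 = 448.
Thus |(Z/904Z)^*| = 448.

Final answer: |(Z/904Z)^*| = 448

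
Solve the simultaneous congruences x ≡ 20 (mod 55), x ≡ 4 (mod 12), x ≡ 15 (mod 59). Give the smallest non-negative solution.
x ≡ 26860 (mod 38940); the representative in [0, 38940) is 26860

The moduli 55, 12, 59 are pairwise coprime, so by the CRT there is a unique solution mod 55·12·59 = 38940.
Solve by successive substitution. Start with x ≡ 20 (mod 55).
  Combine with x ≡ 4 (mod 12): write x = 20 + 55·t and require 20 + 55·t ≡ 4 (mod 12), i.e. 55·t ≡ 4 − 20 ≡ 8 (mod 12). Since 55^(−1) ≡ 7 (mod 12) (55 ≡ 7 (mod 12)), t ≡ 7·8 ≡ 8 (mod 12). So x ≡ 20 + 55·8 = 460 (mod 660).
  Combine with x ≡ 15 (mod 59): write x = 460 + 660·t and require 460 + 660·t ≡ 15 (mod 59), i.e. 660·t ≡ 15 − 460 ≡ 27 (mod 59). Since 660^(−1) ≡ 43 (mod 59) (660 ≡ 11 (mod 59)), t ≡ 43·27 ≡ 40 (mod 59). So x ≡ 460 + 660·40 = 26860 (mod 38940).
Unique solution in [0, 38940): x = 26860.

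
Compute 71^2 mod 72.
Use repeated squaring. Binary(2) = 10. Walk through the bits of the exponent 2 left-to-right: at each bit after the leading one, square the running value, then multiply by 71 if the bit is 1 (always reducing mod 72):
  bit 1 = 1 (leading): start with 71.
  bit 2 = 0: square 71^2 = 5041 ≡ 1 (mod 72).
Final value: 71^2 ≡ 1 (mod 72).

Final answer: 1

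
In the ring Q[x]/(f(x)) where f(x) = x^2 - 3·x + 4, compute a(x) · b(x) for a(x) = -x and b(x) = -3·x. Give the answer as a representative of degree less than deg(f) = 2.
First multiply in Q[x] without reducing: a · b = 3·x^2. Now divide by f(x) = x^2 - 3·x + 4, eliminating the leading term at each step:
  leading term 3·x^2: subtract (3)·f(x) = 3·x^2 - 9·x + 12, leaving 9·x - 12
The degree is now < 2, so this is the remainder. Hence a · b ≡ 9·x - 12 in Q[x]/(f).

Final answer: a · b ≡ 9·x - 12 (mod f(x))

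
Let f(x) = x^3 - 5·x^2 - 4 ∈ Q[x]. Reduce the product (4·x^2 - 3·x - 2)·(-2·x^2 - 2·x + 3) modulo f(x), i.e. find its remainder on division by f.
First multiply in Q[x] without reducing: a · b = -8·x^4 - 2·x^3 + 22·x^2 - 5·x - 6. Now divide by f(x) = x^3 - 5·x^2 - 4, eliminating the leading term at each step:
  leading term -8·x^4: subtract (-8·x)·f(x) = -8·x^4 + 40·x^3 + 32·x, leaving -42·x^3 + 22·x^2 - 37·x - 6
  leading term -42·x^3: subtract (-42)·f(x) = -42·x^3 + 210·x^2 + 168, leaving -188·x^2 - 37·x - 174
The degree is now < 3, so this is the remainder. Hence a · b ≡ -188·x^2 - 37·x - 174 in Q[x]/(f).

Final answer: a · b ≡ -188·x^2 - 37·x - 174 (mod f(x))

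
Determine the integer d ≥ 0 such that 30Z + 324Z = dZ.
In the PID Z, (a, b) is generated by gcd(a, b). Compute gcd(324, 30) with the extended Euclidean algorithm, tracking rows (r, s, t) with s·324 + t·30 = r:
  row A: (324, 1, 0)   [1·324 + 0·30 = 324]
  row B: (30, 0, 1)   [0·324 + 1·30 = 30]
  324 = 10·30 + 24   → row C = row A − 10·row B = (24, 1, −10)   [check: 1·324 − 10·30 = 24]
  30 = 1·24 + 6   → row D = row B − 1·row C = (6, −1, 11)   [check: −1·324 + 11·30 = 6]
  24 = 4·6 + 0   → remainder 0, stop. gcd = 6 (last nonzero row D).
So gcd(30, 324) = 6, with Bézout identity −1·324 + 11·30 = 6. Containment (⊇): the Bézout identity exhibits 6 as an element of (30, 324), giving (6) ⊆ (30, 324). Containment (⊆): since 6 | 30 and 6 | 324 (30 = 6·5, 324 = 6·54), every Z-linear combination of 30 and 324 is divisible by 6, so (30, 324) ⊆ (6). Therefore (30, 324) = (6), d = 6.

Final answer: (30, 324) = (6); d = 6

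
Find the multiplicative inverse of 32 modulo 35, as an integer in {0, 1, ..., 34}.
Apply the extended Euclidean algorithm to (35, 32), tracking rows (r, s, t) with s·35 + t·32 = r. Each division r_prev = q·r_cur + r_new produces the new row as (previous row) − q·(current row):
  row A: (35, 1, 0)   [1·35 + 0·32 = 35]
  row B: (32, 0, 1)   [0·35 + 1·32 = 32]
  35 = 1·32 + 3   → row C = row A − 1·row B = (3, 1, −1)   [check: 1·35 − 1·32 = 3]
  32 = 10·3 + 2   → row D = row B − 10·row C = (2, −10, 11)   [check: −10·35 + 11·32 = 2]
  3 = 1·2 + 1   → row E = row C − 1·row D = (1, 11, −12)   [check: 11·35 − 12·32 = 1]
  2 = 2·1 + 0   → remainder 0, stop. gcd = 1 (last nonzero row E).
The gcd is 1, so 32 is invertible mod 35. The last nonzero row gives 11·35 − 12·32 = 1, so t = −12. So 32^(−1) ≡ −12 ≡ 23 (mod 35). Verify: 32 · 23 = 736 ≡ 1 (mod 35). ✓

Final answer: 32^(−1) ≡ 23 (mod 35)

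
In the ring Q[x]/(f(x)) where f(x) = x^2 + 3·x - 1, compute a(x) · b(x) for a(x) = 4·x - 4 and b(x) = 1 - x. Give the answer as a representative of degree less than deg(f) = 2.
a · b ≡ 20·x - 8 (mod f(x))

First multiply in Q[x] without reducing: a · b = -4·x^2 + 8·x - 4. Now divide by f(x) = x^2 + 3·x - 1, eliminating the leading term at each step:
  leading term -4·x^2: subtract (-4)·f(x) = -4·x^2 - 12·x + 4, leaving 20·x - 8
The degree is now < 2, so this is the remainder. Hence a · b ≡ 20·x - 8 in Q[x]/(f).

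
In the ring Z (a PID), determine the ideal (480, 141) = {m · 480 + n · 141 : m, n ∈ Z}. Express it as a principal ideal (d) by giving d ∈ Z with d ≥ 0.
(480, 141) = (3); d = 3

In the PID Z, (a, b) is generated by gcd(a, b). Compute gcd(480, 141) with the extended Euclidean algorithm, tracking rows (r, s, t) with s·480 + t·141 = r:
  row A: (480, 1, 0)   [1·480 + 0·141 = 480]
  row B: (141, 0, 1)   [0·480 + 1·141 = 141]
  480 = 3·141 + 57   → row C = row A − 3·row B = (57, 1, −3)   [check: 1·480 − 3·141 = 57]
  141 = 2·57 + 27   → row D = row B − 2·row C = (27, −2, 7)   [check: −2·480 + 7·141 = 27]
  57 = 2·27 + 3   → row E = row C − 2·row D = (3, 5, −17)   [check: 5·480 − 17·141 = 3]
  27 = 9·3 + 0   → remainder 0, stop. gcd = 3 (last nonzero row E).
So gcd(480, 141) = 3, with Bézout identity 5·480 − 17·141 = 3. Containment (⊇): the Bézout identity exhibits 3 as an element of (480, 141), giving (3) ⊆ (480, 141). Containment (⊆): since 3 | 480 and 3 | 141 (480 = 3·160, 141 = 3·47), every Z-linear combination of 480 and 141 is divisible by 3, so (480, 141) ⊆ (3). Therefore (480, 141) = (3), d = 3.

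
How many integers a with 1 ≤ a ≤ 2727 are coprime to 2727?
1800

The number of a ∈ {1, ..., 2727} with gcd(a, 2727) = 1 is by definition Euler's totient φ(2727). φ is multiplicative, with φ(p^e) = p^e − p^(e−1). Factorise 2727 = 3^3 · 101. Then
  φ(2727) = (3^3 − 3^2) · (101 − 1) = 18 · 100 = 1800.
So there are 1800 such integers.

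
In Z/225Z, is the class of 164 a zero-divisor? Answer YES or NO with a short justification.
gcd(164, 225) = 1, so 164 is a unit in Z/225Z (it has a multiplicative inverse). A unit cannot be a zero-divisor: if 164·b ≡ 0 then multiplying both sides by 164^(−1) gives b ≡ 0. So 164 is not a zero-divisor.

Final answer: NO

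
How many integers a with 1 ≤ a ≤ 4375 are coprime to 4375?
3000

The number of a ∈ {1, ..., 4375} with gcd(a, 4375) = 1 is by definition Euler's totient φ(4375). φ is multiplicative, with φ(p^e) = p^e − p^(e−1). Factorise 4375 = 5^4 · 7. Then
  φ(4375) = (5^4 − 5^3) · (7 − 1) = 500 · 6 = 3000.
So there are 3000 such integers.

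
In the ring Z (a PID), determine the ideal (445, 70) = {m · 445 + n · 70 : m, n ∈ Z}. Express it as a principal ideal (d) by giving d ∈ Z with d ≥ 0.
(445, 70) = (5); d = 5

In the PID Z, (a, b) is generated by gcd(a, b). Compute gcd(445, 70) with the extended Euclidean algorithm, tracking rows (r, s, t) with s·445 + t·70 = r:
  row A: (445, 1, 0)   [1·445 + 0·70 = 445]
  row B: (70, 0, 1)   [0·445 + 1·70 = 70]
  445 = 6·70 + 25   → row C = row A − 6·row B = (25, 1, −6)   [check: 1·445 − 6·70 = 25]
  70 = 2·25 + 20   → row D = row B − 2·row C = (20, −2, 13)   [check: −2·445 + 13·70 = 20]
  25 = 1·20 + 5   → row E = row C − 1·row D = (5, 3, −19)   [check: 3·445 − 19·70 = 5]
  20 = 4·5 + 0   → remainder 0, stop. gcd = 5 (last nonzero row E).
So gcd(445, 70) = 5, with Bézout identity 3·445 − 19·70 = 5. Containment (⊇): the Bézout identity exhibits 5 as an element of (445, 70), giving (5) ⊆ (445, 70). Containment (⊆): since 5 | 445 and 5 | 70 (445 = 5·89, 70 = 5·14), every Z-linear combination of 445 and 70 is divisible by 5, so (445, 70) ⊆ (5). Therefore (445, 70) = (5), d = 5.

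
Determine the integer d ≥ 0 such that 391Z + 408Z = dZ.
(391, 408) = (17); d = 17

In the PID Z, (a, b) is generated by gcd(a, b). Compute gcd(408, 391) with the extended Euclidean algorithm, tracking rows (r, s, t) with s·408 + t·391 = r:
  row A: (408, 1, 0)   [1·408 + 0·391 = 408]
  row B: (391, 0, 1)   [0·408 + 1·391 = 391]
  408 = 1·391 + 17   → row C = row A − 1·row B = (17, 1, −1)   [check: 1·408 − 1·391 = 17]
  391 = 23·17 + 0   → remainder 0, stop. gcd = 17 (last nonzero row C).
So gcd(391, 408) = 17, with Bézout identity 1·408 − 1·391 = 17. Containment (⊇): the Bézout identity exhibits 17 as an element of (391, 408), giving (17) ⊆ (391, 408). Containment (⊆): since 17 | 391 and 17 | 408 (391 = 17·23, 408 = 17·24), every Z-linear combination of 391 and 408 is divisible by 17, so (391, 408) ⊆ (17). Therefore (391, 408) = (17), d = 17.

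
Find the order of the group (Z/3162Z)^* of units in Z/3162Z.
|(Z/3162Z)^*| = 960

(Z/3162Z)^* consists of the classes a with gcd(a, 3162) = 1, so its order is φ(3162). φ is multiplicative, with φ(p^e) = p^e − p^(e−1). Factorise 3162 = 2 · 3 · 17 · 31. Then
  φ(3162) = (2 − 1) · (3 − 1) · (17 − 1) · (31 − 1) = 1 · 2 · 16 · 30 = 960.
Thus |(Z/3162Z)^*| = 960.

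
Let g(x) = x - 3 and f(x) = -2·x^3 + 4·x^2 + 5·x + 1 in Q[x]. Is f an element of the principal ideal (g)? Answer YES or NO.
In Q[x] the ideal (g) consists of all multiples of g, so f ∈ (g) iff g | f, i.e. iff the remainder of f on division by g is 0. Divide f by g (g is monic, so eliminate the leading term of the running remainder at each step):
  leading term -2·x^3: subtract (-2·x^2)·g(x) = -2·x^3 + 6·x^2, leaving -2·x^2 + 5·x + 1
  leading term -2·x^2: subtract (-2·x)·g(x) = -2·x^2 + 6·x, leaving 1 - x
  leading term -x: subtract (-1)·g(x) = 3 - x, leaving -2
The remainder r(x) = -2 ≠ 0 (and deg r < deg g), so g ∤ f, i.e. f ∉ (g).

Final answer: NO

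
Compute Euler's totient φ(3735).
φ(3735) = 1968

φ is multiplicative, with φ(p^e) = p^e − p^(e−1). Factorise 3735 = 3^2 · 5 · 83. Then
  φ(3735) = (3^2 − 3^1) · (5 − 1) · (83 − 1) = 6 · 4 · 82 = 1968.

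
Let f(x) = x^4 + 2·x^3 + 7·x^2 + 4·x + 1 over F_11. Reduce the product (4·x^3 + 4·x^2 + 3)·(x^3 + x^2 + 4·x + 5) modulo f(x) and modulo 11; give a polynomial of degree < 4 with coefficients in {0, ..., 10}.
a · b ≡ 6·x^3 + 9·x^2 + 1 (mod f(x))

Multiply as integer polynomials: a · b = 4·x^6 + 8·x^5 + 20·x^4 + 39·x^3 + 23·x^2 + 12·x + 15. Reducing coefficients mod 11: a · b ≡ 4·x^6 + 8·x^5 + 9·x^4 + 6·x^3 + x^2 + x + 4. Now divide by f(x) = x^4 + 2·x^3 + 7·x^2 + 4·x + 1 in F_11[x], eliminating the leading term at each step:
  leading term 4·x^6: subtract (4·x^2)·f(x) = 4·x^6 + 8·x^5 + 6·x^4 + 5·x^3 + 4·x^2, leaving 3·x^4 + x^3 + 8·x^2 + x + 4 (coefficients mod 11)
  leading term 3·x^4: subtract (3)·f(x) = 3·x^4 + 6·x^3 + 10·x^2 + x + 3, leaving 6·x^3 + 9·x^2 + 1 (coefficients mod 11)
The degree is now < 4, so this is the remainder. Hence a · b ≡ 6·x^3 + 9·x^2 + 1 in F_11[x]/(f).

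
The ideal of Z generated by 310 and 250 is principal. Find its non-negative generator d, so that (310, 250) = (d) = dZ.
(310, 250) = (10); d = 10

In the PID Z, (a, b) is generated by gcd(a, b). Compute gcd(310, 250) with the extended Euclidean algorithm, tracking rows (r, s, t) with s·310 + t·250 = r:
  row A: (310, 1, 0)   [1·310 + 0·250 = 310]
  row B: (250, 0, 1)   [0·310 + 1·250 = 250]
  310 = 1·250 + 60   → row C = row A − 1·row B = (60, 1, −1)   [check: 1·310 − 1·250 = 60]
  250 = 4·60 + 10   → row D = row B − 4·row C = (10, −4, 5)   [check: −4·310 + 5·250 = 10]
  60 = 6·10 + 0   → remainder 0, stop. gcd = 10 (last nonzero row D).
So gcd(310, 250) = 10, with Bézout identity −4·310 + 5·250 = 10. Containment (⊇): the Bézout identity exhibits 10 as an element of (310, 250), giving (10) ⊆ (310, 250). Containment (⊆): since 10 | 310 and 10 | 250 (310 = 10·31, 250 = 10·25), every Z-linear combination of 310 and 250 is divisible by 10, so (310, 250) ⊆ (10). Therefore (310, 250) = (10), d = 10.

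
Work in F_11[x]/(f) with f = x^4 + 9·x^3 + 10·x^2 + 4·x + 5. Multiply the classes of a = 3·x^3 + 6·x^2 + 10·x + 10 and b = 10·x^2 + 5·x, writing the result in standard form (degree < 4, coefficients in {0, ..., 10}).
Multiply as integer polynomials: a · b = 30·x^5 + 75·x^4 + 130·x^3 + 150·x^2 + 50·x. Reducing coefficients mod 11: a · b ≡ 8·x^5 + 9·x^4 + 9·x^3 + 7·x^2 + 6·x. Now divide by f(x) = x^4 + 9·x^3 + 10·x^2 + 4·x + 5 in F_11[x], eliminating the leading term at each step:
  leading term 8·x^5: subtract (8·x)·f(x) = 8·x^5 + 6·x^4 + 3·x^3 + 10·x^2 + 7·x, leaving 3·x^4 + 6·x^3 + 8·x^2 + 10·x (coefficients mod 11)
  leading term 3·x^4: subtract (3)·f(x) = 3·x^4 + 5·x^3 + 8·x^2 + x + 4, leaving x^3 + 9·x + 7 (coefficients mod 11)
The degree is now < 4, so this is the remainder. Hence a · b ≡ x^3 + 9·x + 7 in F_11[x]/(f).

Final answer: a · b ≡ x^3 + 9·x + 7 (mod f(x))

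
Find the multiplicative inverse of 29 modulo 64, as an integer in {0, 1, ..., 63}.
Apply the extended Euclidean algorithm to (64, 29), tracking rows (r, s, t) with s·64 + t·29 = r. Each division r_prev = q·r_cur + r_new produces the new row as (previous row) − q·(current row):
  row A: (64, 1, 0)   [1·64 + 0·29 = 64]
  row B: (29, 0, 1)   [0·64 + 1·29 = 29]
  64 = 2·29 + 6   → row C = row A − 2·row B = (6, 1, −2)   [check: 1·64 − 2·29 = 6]
  29 = 4·6 + 5   → row D = row B − 4·row C = (5, −4, 9)   [check: −4·64 + 9·29 = 5]
  6 = 1·5 + 1   → row E = row C − 1·row D = (1, 5, −11)   [check: 5·64 − 11·29 = 1]
  5 = 5·1 + 0   → remainder 0, stop. gcd = 1 (last nonzero row E).
The gcd is 1, so 29 is invertible mod 64. The last nonzero row gives 5·64 − 11·29 = 1, so t = −11. So 29^(−1) ≡ −11 ≡ 53 (mod 64). Verify: 29 · 53 = 1537 ≡ 1 (mod 64). ✓

Final answer: 29^(−1) ≡ 53 (mod 64)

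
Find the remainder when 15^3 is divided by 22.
Use repeated squaring. Binary(3) = 11. Walk through the bits of the exponent 3 left-to-right: at each bit after the leading one, square the running value, then multiply by 15 if the bit is 1 (always reducing mod 22):
  bit 1 = 1 (leading): start with 15.
  bit 2 = 1: square 15^2 = 225 ≡ 5; bit is 1, so multiply 5·15 = 75 ≡ 9 (mod 22).
Final value: 15^3 ≡ 9 (mod 22).

Final answer: 9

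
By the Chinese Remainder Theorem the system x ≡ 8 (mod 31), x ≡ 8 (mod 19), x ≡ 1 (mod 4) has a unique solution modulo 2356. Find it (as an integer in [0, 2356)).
x ≡ 597 (mod 2356); the representative in [0, 2356) is 597

The moduli 31, 19, 4 are pairwise coprime, so by the CRT there is a unique solution mod 31·19·4 = 2356.
Solve by successive substitution. Start with x ≡ 8 (mod 31).
  Combine with x ≡ 8 (mod 19): write x = 8 + 31·t and require 8 + 31·t ≡ 8 (mod 19), i.e. 31·t ≡ 8 − 8 ≡ 0 (mod 19). Since 31^(−1) ≡ 8 (mod 19) (31 ≡ 12 (mod 19)), t ≡ 8·0 ≡ 0 (mod 19). So x ≡ 8 + 31·0 = 8 (mod 589).
  Combine with x ≡ 1 (mod 4): write x = 8 + 589·t and require 8 + 589·t ≡ 1 (mod 4), i.e. 589·t ≡ 1 − 8 ≡ 1 (mod 4). Since 589^(−1) ≡ 1 (mod 4) (589 ≡ 1 (mod 4)), t ≡ 1·1 ≡ 1 (mod 4). So x ≡ 8 + 589·1 = 597 (mod 2356).
Unique solution in [0, 2356): x = 597.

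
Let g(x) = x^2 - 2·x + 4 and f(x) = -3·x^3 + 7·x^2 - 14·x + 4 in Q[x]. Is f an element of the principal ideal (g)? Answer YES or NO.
YES

In Q[x] the ideal (g) consists of all multiples of g, so f ∈ (g) iff g | f, i.e. iff the remainder of f on division by g is 0. Divide f by g (g is monic, so eliminate the leading term of the running remainder at each step):
  leading term -3·x^3: subtract (-3·x)·g(x) = -3·x^3 + 6·x^2 - 12·x, leaving x^2 - 2·x + 4
  leading term x^2: subtract (1)·g(x) = x^2 - 2·x + 4, leaving 0
The remainder is 0, so f(x) = g(x) · h(x) with h(x) = 1 - 3·x. Hence g | f, i.e. f ∈ (g).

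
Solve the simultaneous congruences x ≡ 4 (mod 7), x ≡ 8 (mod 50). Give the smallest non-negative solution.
x ≡ 158 (mod 350); the representative in [0, 350) is 158

The moduli 7, 50 are pairwise coprime, so by the CRT there is a unique solution mod 7·50 = 350.
Solve by successive substitution. Start with x ≡ 4 (mod 7).
  Combine with x ≡ 8 (mod 50): write x = 4 + 7·t and require 4 + 7·t ≡ 8 (mod 50), i.e. 7·t ≡ 8 − 4 ≡ 4 (mod 50). Since 7^(−1) ≡ 43 (mod 50), t ≡ 43·4 ≡ 22 (mod 50). So x ≡ 4 + 7·22 = 158 (mod 350).
Unique solution in [0, 350): x = 158.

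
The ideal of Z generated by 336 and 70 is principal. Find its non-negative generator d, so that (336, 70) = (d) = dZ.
(336, 70) = (14); d = 14

In the PID Z, (a, b) is generated by gcd(a, b). Compute gcd(336, 70) with the extended Euclidean algorithm, tracking rows (r, s, t) with s·336 + t·70 = r:
  row A: (336, 1, 0)   [1·336 + 0·70 = 336]
  row B: (70, 0, 1)   [0·336 + 1·70 = 70]
  336 = 4·70 + 56   → row C = row A − 4·row B = (56, 1, −4)   [check: 1·336 − 4·70 = 56]
  70 = 1·56 + 14   → row D = row B − 1·row C = (14, −1, 5)   [check: −1·336 + 5·70 = 14]
  56 = 4·14 + 0   → remainder 0, stop. gcd = 14 (last nonzero row D).
So gcd(336, 70) = 14, with Bézout identity −1·336 + 5·70 = 14. Containment (⊇): the Bézout identity exhibits 14 as an element of (336, 70), giving (14) ⊆ (336, 70). Containment (⊆): since 14 | 336 and 14 | 70 (336 = 14·24, 70 = 14·5), every Z-linear combination of 336 and 70 is divisible by 14, so (336, 70) ⊆ (14). Therefore (336, 70) = (14), d = 14.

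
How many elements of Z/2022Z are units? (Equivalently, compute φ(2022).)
An element a ∈ Z/2022Z is a unit iff gcd(a, 2022) = 1, so the number of units is φ(2022). φ is multiplicative, with φ(p^e) = p^e − p^(e−1). Factorise 2022 = 2 · 3 · 337. Then
  φ(2022) = (2 − 1) · (3 − 1) · (337 − 1) = 1 · 2 · 336 = 672.

Final answer: Z/2022Z has φ(2022) = 672 units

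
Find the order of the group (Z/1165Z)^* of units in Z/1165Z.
(Z/1165Z)^* consists of the classes a with gcd(a, 1165) = 1, so its order is φ(1165). φ is multiplicative, with φ(p^e) = p^e − p^(e−1). Factorise 1165 = 5 · 233. Then
  φ(1165) = (5 − 1) · (233 − 1) = 4 · 232 = 928.
Thus |(Z/1165Z)^*| = 928.

Final answer: |(Z/1165Z)^*| = 928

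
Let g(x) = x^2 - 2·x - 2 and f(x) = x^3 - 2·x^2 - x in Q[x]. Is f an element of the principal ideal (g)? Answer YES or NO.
NO

In Q[x] the ideal (g) consists of all multiples of g, so f ∈ (g) iff g | f, i.e. iff the remainder of f on division by g is 0. Divide f by g (g is monic, so eliminate the leading term of the running remainder at each step):
  leading term x^3: subtract (x)·g(x) = x^3 - 2·x^2 - 2·x, leaving x
The remainder r(x) = x ≠ 0 (and deg r < deg g), so g ∤ f, i.e. f ∉ (g).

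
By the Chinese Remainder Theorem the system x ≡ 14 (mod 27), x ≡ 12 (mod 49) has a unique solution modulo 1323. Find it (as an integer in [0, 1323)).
x ≡ 257 (mod 1323); the representative in [0, 1323) is 257

The moduli 27, 49 are pairwise coprime, so by the CRT there is a unique solution mod 27·49 = 1323.
Solve by successive substitution. Start with x ≡ 14 (mod 27).
  Combine with x ≡ 12 (mod 49): write x = 14 + 27·t and require 14 + 27·t ≡ 12 (mod 49), i.e. 27·t ≡ 12 − 14 ≡ 47 (mod 49). Since 27^(−1) ≡ 20 (mod 49), t ≡ 20·47 ≡ 9 (mod 49). So x ≡ 14 + 27·9 = 257 (mod 1323).
Unique solution in [0, 1323): x = 257.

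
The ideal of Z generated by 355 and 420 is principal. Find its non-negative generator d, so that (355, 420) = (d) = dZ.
In the PID Z, (a, b) is generated by gcd(a, b). Compute gcd(420, 355) with the extended Euclidean algorithm, tracking rows (r, s, t) with s·420 + t·355 = r:
  row A: (420, 1, 0)   [1·420 + 0·355 = 420]
  row B: (355, 0, 1)   [0·420 + 1·355 = 355]
  420 = 1·355 + 65   → row C = row A − 1·row B = (65, 1, −1)   [check: 1·420 − 1·355 = 65]
  355 = 5·65 + 30   → row D = row B − 5·row C = (30, −5, 6)   [check: −5·420 + 6·355 = 30]
  65 = 2·30 + 5   → row E = row C − 2·row D = (5, 11, −13)   [check: 11·420 − 13·355 = 5]
  30 = 6·5 + 0   → remainder 0, stop. gcd = 5 (last nonzero row E).
So gcd(355, 420) = 5, with Bézout identity 11·420 − 13·355 = 5. Containment (⊇): the Bézout identity exhibits 5 as an element of (355, 420), giving (5) ⊆ (355, 420). Containment (⊆): since 5 | 355 and 5 | 420 (355 = 5·71, 420 = 5·84), every Z-linear combination of 355 and 420 is divisible by 5, so (355, 420) ⊆ (5). Therefore (355, 420) = (5), d = 5.

Final answer: (355, 420) = (5); d = 5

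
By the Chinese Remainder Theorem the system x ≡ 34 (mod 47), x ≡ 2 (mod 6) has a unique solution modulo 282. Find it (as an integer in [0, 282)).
The moduli 47, 6 are pairwise coprime, so by the CRT there is a unique solution mod 47·6 = 282.
Solve by successive substitution. Start with x ≡ 34 (mod 47).
  Combine with x ≡ 2 (mod 6): write x = 34 + 47·t and require 34 + 47·t ≡ 2 (mod 6), i.e. 47·t ≡ 2 − 34 ≡ 4 (mod 6). Since 47^(−1) ≡ 5 (mod 6) (47 ≡ 5 (mod 6)), t ≡ 5·4 ≡ 2 (mod 6). So x ≡ 34 + 47·2 = 128 (mod 282).
Unique solution in [0, 282): x = 128.

Final answer: x ≡ 128 (mod 282); the representative in [0, 282) is 128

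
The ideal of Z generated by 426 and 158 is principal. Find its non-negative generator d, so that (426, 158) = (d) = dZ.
(426, 158) = (2); d = 2

In the PID Z, (a, b) is generated by gcd(a, b). Compute gcd(426, 158) with the extended Euclidean algorithm, tracking rows (r, s, t) with s·426 + t·158 = r:
  row A: (426, 1, 0)   [1·426 + 0·158 = 426]
  row B: (158, 0, 1)   [0·426 + 1·158 = 158]
  426 = 2·158 + 110   → row C = row A − 2·row B = (110, 1, −2)   [check: 1·426 − 2·158 = 110]
  158 = 1·110 + 48   → row D = row B − 1·row C = (48, −1, 3)   [check: −1·426 + 3·158 = 48]
  110 = 2·48 + 14   → row E = row C − 2·row D = (14, 3, −8)   [check: 3·426 − 8·158 = 14]
  48 = 3·14 + 6   → row F = row D − 3·row E = (6, −10, 27)   [check: −10·426 + 27·158 = 6]
  14 = 2·6 + 2   → row G = row E − 2·row F = (2, 23, −62)   [check: 23·426 − 62·158 = 2]
  6 = 3·2 + 0   → remainder 0, stop. gcd = 2 (last nonzero row G).
So gcd(426, 158) = 2, with Bézout identity 23·426 − 62·158 = 2. Containment (⊇): the Bézout identity exhibits 2 as an element of (426, 158), giving (2) ⊆ (426, 158). Containment (⊆): since 2 | 426 and 2 | 158 (426 = 2·213, 158 = 2·79), every Z-linear combination of 426 and 158 is divisible by 2, so (426, 158) ⊆ (2). Therefore (426, 158) = (2), d = 2.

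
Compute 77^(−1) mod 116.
77^(−1) ≡ 113 (mod 116)

Apply the extended Euclidean algorithm to (116, 77), tracking rows (r, s, t) with s·116 + t·77 = r. Each division r_prev = q·r_cur + r_new produces the new row as (previous row) − q·(current row):
  row A: (116, 1, 0)   [1·116 + 0·77 = 116]
  row B: (77, 0, 1)   [0·116 + 1·77 = 77]
  116 = 1·77 + 39   → row C = row A − 1·row B = (39, 1, −1)   [check: 1·116 − 1·77 = 39]
  77 = 1·39 + 38   → row D = row B − 1·row C = (38, −1, 2)   [check: −1·116 + 2·77 = 38]
  39 = 1·38 + 1   → row E = row C − 1·row D = (1, 2, −3)   [check: 2·116 − 3·77 = 1]
  38 = 38·1 + 0   → remainder 0, stop. gcd = 1 (last nonzero row E).
The gcd is 1, so 77 is invertible mod 116. The last nonzero row gives 2·116 − 3·77 = 1, so t = −3. So 77^(−1) ≡ −3 ≡ 113 (mod 116). Verify: 77 · 113 = 8701 ≡ 1 (mod 116). ✓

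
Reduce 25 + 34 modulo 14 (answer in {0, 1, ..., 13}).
Reduce the summands first: 25 ≡ 11, 34 ≡ 6 (mod 14), so 25 + 34 ≡ 11 + 6 (mod 14). 11 + 6 = 17; 17 = 1·14 + 3, so (25 + 34) mod 14 = 3.

Final answer: 3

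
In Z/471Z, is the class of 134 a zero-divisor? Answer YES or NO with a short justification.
NO

gcd(134, 471) = 1, so 134 is a unit in Z/471Z (it has a multiplicative inverse). A unit cannot be a zero-divisor: if 134·b ≡ 0 then multiplying both sides by 134^(−1) gives b ≡ 0. So 134 is not a zero-divisor.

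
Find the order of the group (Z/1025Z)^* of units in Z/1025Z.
|(Z/1025Z)^*| = 800

(Z/1025Z)^* consists of the classes a with gcd(a, 1025) = 1, so its order is φ(1025). φ is multiplicative, with φ(p^e) = p^e − p^(e−1). Factorise 1025 = 5^2 · 41. Then
  φ(1025) = (5^2 − 5^1) · (41 − 1) = 20 · 40 = 800.
Thus |(Z/1025Z)^*| = 800.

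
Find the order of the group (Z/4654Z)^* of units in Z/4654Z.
(Z/4654Z)^* consists of the classes a with gcd(a, 4654) = 1, so its order is φ(4654). φ is multiplicative, with φ(p^e) = p^e − p^(e−1). Factorise 4654 = 2 · 13 · 179. Then
  φ(4654) = (2 − 1) · (13 − 1) · (179 − 1) = 1 · 12 · 178 = 2136.
Thus |(Z/4654Z)^*| = 2136.

Final answer: |(Z/4654Z)^*| = 2136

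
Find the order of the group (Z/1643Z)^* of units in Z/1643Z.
|(Z/1643Z)^*| = 1560

(Z/1643Z)^* consists of the classes a with gcd(a, 1643) = 1, so its order is φ(1643). φ is multiplicative, with φ(p^e) = p^e − p^(e−1). Factorise 1643 = 31 · 53. Then
  φ(1643) = (31 − 1) · (53 − 1) = 30 · 52 = 1560.
Thus |(Z/1643Z)^*| = 1560.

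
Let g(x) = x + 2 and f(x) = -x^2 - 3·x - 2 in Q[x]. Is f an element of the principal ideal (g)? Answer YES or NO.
In Q[x] the ideal (g) consists of all multiples of g, so f ∈ (g) iff g | f, i.e. iff the remainder of f on division by g is 0. Divide f by g (g is monic, so eliminate the leading term of the running remainder at each step):
  leading term -x^2: subtract (-x)·g(x) = -x^2 - 2·x, leaving -x - 2
  leading term -x: subtract (-1)·g(x) = -x - 2, leaving 0
The remainder is 0, so f(x) = g(x) · h(x) with h(x) = -x - 1. Hence g | f, i.e. f ∈ (g).

Final answer: YES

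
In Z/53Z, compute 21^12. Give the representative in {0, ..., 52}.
Use repeated squaring. Binary(12) = 1100. Walk through the bits of the exponent 12 left-to-right: at each bit after the leading one, square the running value, then multiply by 21 if the bit is 1 (always reducing mod 53):
  bit 1 = 1 (leading): start with 21.
  bit 2 = 1: square 21^2 = 441 ≡ 17; bit is 1, so multiply 17·21 = 357 ≡ 39 (mod 53).
  bit 3 = 0: square 39^2 = 1521 ≡ 37 (mod 53).
  bit 4 = 0: square 37^2 = 1369 ≡ 44 (mod 53).
Final value: 21^12 ≡ 44 (mod 53).

Final answer: 44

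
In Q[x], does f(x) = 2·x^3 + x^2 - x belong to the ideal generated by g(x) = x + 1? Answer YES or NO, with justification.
In Q[x] the ideal (g) consists of all multiples of g, so f ∈ (g) iff g | f, i.e. iff the remainder of f on division by g is 0. Divide f by g (g is monic, so eliminate the leading term of the running remainder at each step):
  leading term 2·x^3: subtract (2·x^2)·g(x) = 2·x^3 + 2·x^2, leaving -x^2 - x
  leading term -x^2: subtract (-x)·g(x) = -x^2 - x, leaving 0
The remainder is 0, so f(x) = g(x) · h(x) with h(x) = 2·x^2 - x. Hence g | f, i.e. f ∈ (g).

Final answer: YES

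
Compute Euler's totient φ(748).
φ is multiplicative, with φ(p^e) = p^e − p^(e−1). Factorise 748 = 2^2 · 11 · 17. Then
  φ(748) = (2^2 − 2^1) · (11 − 1) · (17 − 1) = 2 · 10 · 16 = 320.

Final answer: φ(748) = 320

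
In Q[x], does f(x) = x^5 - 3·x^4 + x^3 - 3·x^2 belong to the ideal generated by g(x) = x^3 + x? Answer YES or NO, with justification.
YES

In Q[x] the ideal (g) consists of all multiples of g, so f ∈ (g) iff g | f, i.e. iff the remainder of f on division by g is 0. Divide f by g (g is monic, so eliminate the leading term of the running remainder at each step):
  leading term x^5: subtract (x^2)·g(x) = x^5 + x^3, leaving -3·x^4 - 3·x^2
  leading term -3·x^4: subtract (-3·x)·g(x) = -3·x^4 - 3·x^2, leaving 0
The remainder is 0, so f(x) = g(x) · h(x) with h(x) = x^2 - 3·x. Hence g | f, i.e. f ∈ (g).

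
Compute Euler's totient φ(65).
φ(65) = 48

φ is multiplicative, with φ(p^e) = p^e − p^(e−1). Factorise 65 = 5 · 13. Then
  φ(65) = (5 − 1) · (13 − 1) = 4 · 12 = 48.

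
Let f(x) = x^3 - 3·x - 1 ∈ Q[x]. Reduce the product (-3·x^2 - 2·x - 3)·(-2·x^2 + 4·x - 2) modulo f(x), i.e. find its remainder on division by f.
a · b ≡ 22·x^2 - 26·x - 2 (mod f(x))

First multiply in Q[x] without reducing: a · b = 6·x^4 - 8·x^3 + 4·x^2 - 8·x + 6. Now divide by f(x) = x^3 - 3·x - 1, eliminating the leading term at each step:
  leading term 6·x^4: subtract (6·x)·f(x) = 6·x^4 - 18·x^2 - 6·x, leaving -8·x^3 + 22·x^2 - 2·x + 6
  leading term -8·x^3: subtract (-8)·f(x) = -8·x^3 + 24·x + 8, leaving 22·x^2 - 26·x - 2
The degree is now < 3, so this is the remainder. Hence a · b ≡ 22·x^2 - 26·x - 2 in Q[x]/(f).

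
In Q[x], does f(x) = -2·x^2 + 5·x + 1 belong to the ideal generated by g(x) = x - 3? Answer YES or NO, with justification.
In Q[x] the ideal (g) consists of all multiples of g, so f ∈ (g) iff g | f, i.e. iff the remainder of f on division by g is 0. Divide f by g (g is monic, so eliminate the leading term of the running remainder at each step):
  leading term -2·x^2: subtract (-2·x)·g(x) = -2·x^2 + 6·x, leaving 1 - x
  leading term -x: subtract (-1)·g(x) = 3 - x, leaving -2
The remainder r(x) = -2 ≠ 0 (and deg r < deg g), so g ∤ f, i.e. f ∉ (g).

Final answer: NO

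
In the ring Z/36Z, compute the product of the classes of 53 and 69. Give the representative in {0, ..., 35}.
21

Reduce the factors first: 53 ≡ 17, 69 ≡ 33 (mod 36), so 53 · 69 ≡ 17 · 33 (mod 36). 17 · 33 = 561. Dividing by 36: 561 = 15·36 + 21. So (53 · 69) mod 36 = 21.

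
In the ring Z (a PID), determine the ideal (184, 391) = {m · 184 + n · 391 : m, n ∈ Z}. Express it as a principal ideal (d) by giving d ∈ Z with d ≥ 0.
In the PID Z, (a, b) is generated by gcd(a, b). Compute gcd(391, 184) with the extended Euclidean algorithm, tracking rows (r, s, t) with s·391 + t·184 = r:
  row A: (391, 1, 0)   [1·391 + 0·184 = 391]
  row B: (184, 0, 1)   [0·391 + 1·184 = 184]
  391 = 2·184 + 23   → row C = row A − 2·row B = (23, 1, −2)   [check: 1·391 − 2·184 = 23]
  184 = 8·23 + 0   → remainder 0, stop. gcd = 23 (last nonzero row C).
So gcd(184, 391) = 23, with Bézout identity 1·391 − 2·184 = 23. Containment (⊇): the Bézout identity exhibits 23 as an element of (184, 391), giving (23) ⊆ (184, 391). Containment (⊆): since 23 | 184 and 23 | 391 (184 = 23·8, 391 = 23·17), every Z-linear combination of 184 and 391 is divisible by 23, so (184, 391) ⊆ (23). Therefore (184, 391) = (23), d = 23.

Final answer: (184, 391) = (23); d = 23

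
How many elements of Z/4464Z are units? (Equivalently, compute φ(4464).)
Z/4464Z has φ(4464) = 1440 units

An element a ∈ Z/4464Z is a unit iff gcd(a, 4464) = 1, so the number of units is φ(4464). φ is multiplicative, with φ(p^e) = p^e − p^(e−1). Factorise 4464 = 2^4 · 3^2 · 31. Then
  φ(4464) = (2^4 − 2^3) · (3^2 − 3^1) · (31 − 1) = 8 · 6 · 30 = 1440.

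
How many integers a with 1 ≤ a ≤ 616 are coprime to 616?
The number of a ∈ {1, ..., 616} with gcd(a, 616) = 1 is by definition Euler's totient φ(616). φ is multiplicative, with φ(p^e) = p^e − p^(e−1). Factorise 616 = 2^3 · 7 · 11. Then
  φ(616) = (2^3 − 2^2) · (7 − 1) · (11 − 1) = 4 · 6 · 10 = 240.
So there are 240 such integers.

Final answer: 240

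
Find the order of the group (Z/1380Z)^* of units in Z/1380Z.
|(Z/1380Z)^*| = 352

(Z/1380Z)^* consists of the classes a with gcd(a, 1380) = 1, so its order is φ(1380). φ is multiplicative, with φ(p^e) = p^e − p^(e−1). Factorise 1380 = 2^2 · 3 · 5 · 23. Then
  φ(1380) = (2^2 − 2^1) · (3 − 1) · (5 − 1) · (23 − 1) = 2 · 2 · 4 · 22 = 352.
Thus |(Z/1380Z)^*| = 352.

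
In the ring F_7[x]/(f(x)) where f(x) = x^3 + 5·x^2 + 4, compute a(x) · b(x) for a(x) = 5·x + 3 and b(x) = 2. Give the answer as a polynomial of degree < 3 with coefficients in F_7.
Multiply as integer polynomials: a · b = 10·x + 6. Reducing coefficients mod 7: a · b ≡ 3·x + 6. This already has degree < 3, so no reduction by f is needed. Hence a · b ≡ 3·x + 6 in F_7[x]/(f).

Final answer: a · b ≡ 3·x + 6 (mod f(x))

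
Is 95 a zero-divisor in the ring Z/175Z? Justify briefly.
YES

gcd(95, 175) = 5 > 1, so 95 is not a unit in Z/175Z. In Z/nZ every nonzero non-unit is a zero-divisor: explicitly, take b = 175/gcd = 35 ≠ 0 (mod 175); then 95·35 = 3325 = 19·175, i.e. 95·35 ≡ 0 (mod 175). So 95 is a zero-divisor.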